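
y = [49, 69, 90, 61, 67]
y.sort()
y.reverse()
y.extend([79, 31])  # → [90, 69, 67, 61, 49, 79, 31]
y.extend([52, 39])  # [90, 69, 67, 61, 49, 79, 31, 52, 39]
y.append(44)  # [90, 69, 67, 61, 49, 79, 31, 52, 39, 44]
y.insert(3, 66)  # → [90, 69, 67, 66, 61, 49, 79, 31, 52, 39, 44]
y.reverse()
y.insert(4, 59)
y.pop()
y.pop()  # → 69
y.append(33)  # [44, 39, 52, 31, 59, 79, 49, 61, 66, 67, 33]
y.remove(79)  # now [44, 39, 52, 31, 59, 49, 61, 66, 67, 33]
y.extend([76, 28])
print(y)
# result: [44, 39, 52, 31, 59, 49, 61, 66, 67, 33, 76, 28]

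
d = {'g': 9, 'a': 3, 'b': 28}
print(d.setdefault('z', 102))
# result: 102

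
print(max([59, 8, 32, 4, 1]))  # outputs 59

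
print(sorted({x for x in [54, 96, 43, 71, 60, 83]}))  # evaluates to [43, 54, 60, 71, 83, 96]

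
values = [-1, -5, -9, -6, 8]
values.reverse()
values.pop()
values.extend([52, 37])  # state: [8, -6, -9, -5, 52, 37]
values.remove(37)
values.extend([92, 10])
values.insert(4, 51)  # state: [8, -6, -9, -5, 51, 52, 92, 10]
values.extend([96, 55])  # [8, -6, -9, -5, 51, 52, 92, 10, 96, 55]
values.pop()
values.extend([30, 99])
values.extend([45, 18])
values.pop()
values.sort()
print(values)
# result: [-9, -6, -5, 8, 10, 30, 45, 51, 52, 92, 96, 99]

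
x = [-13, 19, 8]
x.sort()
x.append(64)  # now [-13, 8, 19, 64]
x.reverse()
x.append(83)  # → [64, 19, 8, -13, 83]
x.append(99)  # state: [64, 19, 8, -13, 83, 99]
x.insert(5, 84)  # [64, 19, 8, -13, 83, 84, 99]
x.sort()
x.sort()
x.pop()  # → 99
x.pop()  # 84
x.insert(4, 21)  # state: [-13, 8, 19, 64, 21, 83]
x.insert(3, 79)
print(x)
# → [-13, 8, 19, 79, 64, 21, 83]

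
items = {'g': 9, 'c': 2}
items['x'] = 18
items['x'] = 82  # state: {'g': 9, 'c': 2, 'x': 82}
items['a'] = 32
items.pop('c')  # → 2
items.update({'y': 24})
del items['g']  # {'x': 82, 'a': 32, 'y': 24}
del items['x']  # {'a': 32, 'y': 24}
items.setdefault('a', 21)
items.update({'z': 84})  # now {'a': 32, 'y': 24, 'z': 84}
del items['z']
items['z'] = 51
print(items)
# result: {'a': 32, 'y': 24, 'z': 51}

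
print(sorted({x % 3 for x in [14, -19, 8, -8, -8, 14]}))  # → [1, 2]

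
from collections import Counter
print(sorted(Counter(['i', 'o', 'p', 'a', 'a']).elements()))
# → ['a', 'a', 'i', 'o', 'p']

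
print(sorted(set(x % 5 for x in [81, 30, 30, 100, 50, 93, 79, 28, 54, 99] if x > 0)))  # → [0, 1, 3, 4]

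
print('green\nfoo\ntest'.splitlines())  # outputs ['green', 'foo', 'test']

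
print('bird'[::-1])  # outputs drib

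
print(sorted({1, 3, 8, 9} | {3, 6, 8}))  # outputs [1, 3, 6, 8, 9]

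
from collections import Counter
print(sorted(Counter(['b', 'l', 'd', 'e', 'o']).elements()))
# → ['b', 'd', 'e', 'l', 'o']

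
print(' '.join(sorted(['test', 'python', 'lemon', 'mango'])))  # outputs lemon mango python test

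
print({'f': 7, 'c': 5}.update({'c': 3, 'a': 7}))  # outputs None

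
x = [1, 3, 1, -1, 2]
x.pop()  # 2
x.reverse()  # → [-1, 1, 3, 1]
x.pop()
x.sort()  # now [-1, 1, 3]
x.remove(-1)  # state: [1, 3]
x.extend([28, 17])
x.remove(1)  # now [3, 28, 17]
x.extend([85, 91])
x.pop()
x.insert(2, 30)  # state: [3, 28, 30, 17, 85]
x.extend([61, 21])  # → [3, 28, 30, 17, 85, 61, 21]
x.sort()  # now [3, 17, 21, 28, 30, 61, 85]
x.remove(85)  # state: [3, 17, 21, 28, 30, 61]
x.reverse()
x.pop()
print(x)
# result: [61, 30, 28, 21, 17]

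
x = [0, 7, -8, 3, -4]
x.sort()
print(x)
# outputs [-8, -4, 0, 3, 7]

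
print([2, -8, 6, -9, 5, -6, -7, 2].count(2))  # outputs 2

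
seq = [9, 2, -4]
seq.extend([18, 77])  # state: [9, 2, -4, 18, 77]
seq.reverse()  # [77, 18, -4, 2, 9]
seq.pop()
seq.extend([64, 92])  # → [77, 18, -4, 2, 64, 92]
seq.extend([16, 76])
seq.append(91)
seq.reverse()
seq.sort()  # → [-4, 2, 16, 18, 64, 76, 77, 91, 92]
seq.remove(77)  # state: [-4, 2, 16, 18, 64, 76, 91, 92]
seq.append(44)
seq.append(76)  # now [-4, 2, 16, 18, 64, 76, 91, 92, 44, 76]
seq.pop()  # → 76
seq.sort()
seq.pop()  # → 92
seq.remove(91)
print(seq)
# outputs [-4, 2, 16, 18, 44, 64, 76]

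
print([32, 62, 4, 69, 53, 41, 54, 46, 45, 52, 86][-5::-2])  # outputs [54, 53, 4, 32]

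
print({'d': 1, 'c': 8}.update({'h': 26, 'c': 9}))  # None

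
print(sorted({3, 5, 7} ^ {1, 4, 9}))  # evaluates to [1, 3, 4, 5, 7, 9]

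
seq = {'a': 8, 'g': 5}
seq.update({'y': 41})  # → {'a': 8, 'g': 5, 'y': 41}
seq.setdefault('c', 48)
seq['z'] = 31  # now {'a': 8, 'g': 5, 'y': 41, 'c': 48, 'z': 31}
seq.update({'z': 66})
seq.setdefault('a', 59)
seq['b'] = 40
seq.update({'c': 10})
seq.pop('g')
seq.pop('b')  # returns 40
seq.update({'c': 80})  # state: {'a': 8, 'y': 41, 'c': 80, 'z': 66}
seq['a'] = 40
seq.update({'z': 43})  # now {'a': 40, 'y': 41, 'c': 80, 'z': 43}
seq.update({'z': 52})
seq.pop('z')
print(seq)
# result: {'a': 40, 'y': 41, 'c': 80}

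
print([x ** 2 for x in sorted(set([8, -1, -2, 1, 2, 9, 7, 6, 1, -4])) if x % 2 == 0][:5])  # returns [16, 4, 4, 36, 64]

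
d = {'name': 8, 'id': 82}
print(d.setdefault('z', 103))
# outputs 103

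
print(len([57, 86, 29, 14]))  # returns 4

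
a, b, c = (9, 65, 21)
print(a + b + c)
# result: 95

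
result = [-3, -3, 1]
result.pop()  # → 1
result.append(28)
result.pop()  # 28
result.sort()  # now [-3, -3]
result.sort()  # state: [-3, -3]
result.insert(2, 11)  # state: [-3, -3, 11]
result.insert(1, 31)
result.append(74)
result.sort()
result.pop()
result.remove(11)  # [-3, -3, 31]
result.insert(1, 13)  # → [-3, 13, -3, 31]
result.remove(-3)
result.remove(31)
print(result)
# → [13, -3]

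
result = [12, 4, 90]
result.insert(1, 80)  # [12, 80, 4, 90]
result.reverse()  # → [90, 4, 80, 12]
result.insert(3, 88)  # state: [90, 4, 80, 88, 12]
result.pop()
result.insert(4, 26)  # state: [90, 4, 80, 88, 26]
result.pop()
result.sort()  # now [4, 80, 88, 90]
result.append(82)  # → [4, 80, 88, 90, 82]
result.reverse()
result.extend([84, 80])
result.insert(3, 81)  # [82, 90, 88, 81, 80, 4, 84, 80]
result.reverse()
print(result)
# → [80, 84, 4, 80, 81, 88, 90, 82]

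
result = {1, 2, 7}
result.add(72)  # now {1, 2, 7, 72}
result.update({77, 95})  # {1, 2, 7, 72, 77, 95}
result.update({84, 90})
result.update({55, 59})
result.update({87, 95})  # {1, 2, 7, 55, 59, 72, 77, 84, 87, 90, 95}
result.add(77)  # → {1, 2, 7, 55, 59, 72, 77, 84, 87, 90, 95}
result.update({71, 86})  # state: {1, 2, 7, 55, 59, 71, 72, 77, 84, 86, 87, 90, 95}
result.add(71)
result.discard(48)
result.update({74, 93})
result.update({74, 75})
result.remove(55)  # {1, 2, 7, 59, 71, 72, 74, 75, 77, 84, 86, 87, 90, 93, 95}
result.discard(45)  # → {1, 2, 7, 59, 71, 72, 74, 75, 77, 84, 86, 87, 90, 93, 95}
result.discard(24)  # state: {1, 2, 7, 59, 71, 72, 74, 75, 77, 84, 86, 87, 90, 93, 95}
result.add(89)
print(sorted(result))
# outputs [1, 2, 7, 59, 71, 72, 74, 75, 77, 84, 86, 87, 89, 90, 93, 95]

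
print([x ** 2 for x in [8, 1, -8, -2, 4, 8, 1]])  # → [64, 1, 64, 4, 16, 64, 1]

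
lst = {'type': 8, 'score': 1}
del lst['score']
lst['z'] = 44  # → {'type': 8, 'z': 44}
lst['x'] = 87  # {'type': 8, 'z': 44, 'x': 87}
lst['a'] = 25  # {'type': 8, 'z': 44, 'x': 87, 'a': 25}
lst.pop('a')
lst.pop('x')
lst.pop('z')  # 44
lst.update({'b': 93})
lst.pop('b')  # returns 93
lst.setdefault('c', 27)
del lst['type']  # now {'c': 27}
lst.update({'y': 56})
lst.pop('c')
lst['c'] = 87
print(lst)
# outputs {'y': 56, 'c': 87}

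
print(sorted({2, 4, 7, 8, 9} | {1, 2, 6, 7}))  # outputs [1, 2, 4, 6, 7, 8, 9]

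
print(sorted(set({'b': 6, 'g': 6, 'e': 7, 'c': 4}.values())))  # [4, 6, 7]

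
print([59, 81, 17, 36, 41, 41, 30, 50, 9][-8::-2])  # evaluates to [81]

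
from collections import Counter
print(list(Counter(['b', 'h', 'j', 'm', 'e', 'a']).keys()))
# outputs ['b', 'h', 'j', 'm', 'e', 'a']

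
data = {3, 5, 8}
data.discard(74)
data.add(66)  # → {3, 5, 8, 66}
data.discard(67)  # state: {3, 5, 8, 66}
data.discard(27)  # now {3, 5, 8, 66}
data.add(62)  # {3, 5, 8, 62, 66}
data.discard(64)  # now {3, 5, 8, 62, 66}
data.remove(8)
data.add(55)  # {3, 5, 55, 62, 66}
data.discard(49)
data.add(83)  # {3, 5, 55, 62, 66, 83}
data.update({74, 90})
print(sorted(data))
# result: [3, 5, 55, 62, 66, 74, 83, 90]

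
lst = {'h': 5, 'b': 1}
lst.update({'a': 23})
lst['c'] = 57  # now {'h': 5, 'b': 1, 'a': 23, 'c': 57}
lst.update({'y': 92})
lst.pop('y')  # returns 92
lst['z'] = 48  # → {'h': 5, 'b': 1, 'a': 23, 'c': 57, 'z': 48}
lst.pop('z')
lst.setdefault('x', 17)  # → 17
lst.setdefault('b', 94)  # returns 1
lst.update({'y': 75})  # {'h': 5, 'b': 1, 'a': 23, 'c': 57, 'x': 17, 'y': 75}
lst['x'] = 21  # {'h': 5, 'b': 1, 'a': 23, 'c': 57, 'x': 21, 'y': 75}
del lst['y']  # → {'h': 5, 'b': 1, 'a': 23, 'c': 57, 'x': 21}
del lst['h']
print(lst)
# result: {'b': 1, 'a': 23, 'c': 57, 'x': 21}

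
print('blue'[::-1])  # eulb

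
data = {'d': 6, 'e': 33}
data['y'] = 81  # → {'d': 6, 'e': 33, 'y': 81}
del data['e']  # {'d': 6, 'y': 81}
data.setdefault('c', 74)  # 74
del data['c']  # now {'d': 6, 'y': 81}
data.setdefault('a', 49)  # 49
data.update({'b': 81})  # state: {'d': 6, 'y': 81, 'a': 49, 'b': 81}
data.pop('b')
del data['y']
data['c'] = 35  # {'d': 6, 'a': 49, 'c': 35}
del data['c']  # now {'d': 6, 'a': 49}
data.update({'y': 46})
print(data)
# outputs {'d': 6, 'a': 49, 'y': 46}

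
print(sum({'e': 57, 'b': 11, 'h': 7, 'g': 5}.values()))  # 80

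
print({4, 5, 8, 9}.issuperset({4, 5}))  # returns True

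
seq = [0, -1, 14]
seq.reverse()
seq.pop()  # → 0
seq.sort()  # [-1, 14]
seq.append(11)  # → [-1, 14, 11]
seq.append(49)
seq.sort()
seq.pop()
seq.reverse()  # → [14, 11, -1]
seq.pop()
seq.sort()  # [11, 14]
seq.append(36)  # [11, 14, 36]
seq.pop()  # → 36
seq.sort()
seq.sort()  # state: [11, 14]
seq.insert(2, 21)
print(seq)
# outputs [11, 14, 21]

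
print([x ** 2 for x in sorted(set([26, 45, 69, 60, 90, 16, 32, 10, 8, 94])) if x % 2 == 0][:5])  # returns [64, 100, 256, 676, 1024]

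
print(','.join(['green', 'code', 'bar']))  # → green,code,bar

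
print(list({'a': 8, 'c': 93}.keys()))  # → ['a', 'c']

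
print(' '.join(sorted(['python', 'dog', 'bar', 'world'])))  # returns bar dog python world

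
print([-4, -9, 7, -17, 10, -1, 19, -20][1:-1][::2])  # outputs [-9, -17, -1]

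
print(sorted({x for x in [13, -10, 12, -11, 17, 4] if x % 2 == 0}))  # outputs [-10, 4, 12]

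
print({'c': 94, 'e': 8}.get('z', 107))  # 107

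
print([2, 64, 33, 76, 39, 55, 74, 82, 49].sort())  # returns None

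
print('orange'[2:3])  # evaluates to a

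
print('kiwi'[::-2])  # ii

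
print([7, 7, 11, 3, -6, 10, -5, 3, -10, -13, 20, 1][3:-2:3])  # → [3, -5, -13]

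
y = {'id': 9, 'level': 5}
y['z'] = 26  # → {'id': 9, 'level': 5, 'z': 26}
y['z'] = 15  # {'id': 9, 'level': 5, 'z': 15}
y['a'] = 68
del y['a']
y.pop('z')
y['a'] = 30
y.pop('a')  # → 30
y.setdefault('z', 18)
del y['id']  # {'level': 5, 'z': 18}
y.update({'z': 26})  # {'level': 5, 'z': 26}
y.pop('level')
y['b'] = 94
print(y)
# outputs {'z': 26, 'b': 94}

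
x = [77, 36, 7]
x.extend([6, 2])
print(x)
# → [77, 36, 7, 6, 2]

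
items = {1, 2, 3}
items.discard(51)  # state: {1, 2, 3}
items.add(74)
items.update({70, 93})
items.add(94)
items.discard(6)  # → {1, 2, 3, 70, 74, 93, 94}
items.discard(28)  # {1, 2, 3, 70, 74, 93, 94}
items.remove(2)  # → {1, 3, 70, 74, 93, 94}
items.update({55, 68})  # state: {1, 3, 55, 68, 70, 74, 93, 94}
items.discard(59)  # {1, 3, 55, 68, 70, 74, 93, 94}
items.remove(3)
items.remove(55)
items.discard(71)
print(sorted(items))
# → [1, 68, 70, 74, 93, 94]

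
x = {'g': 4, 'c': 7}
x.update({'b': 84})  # {'g': 4, 'c': 7, 'b': 84}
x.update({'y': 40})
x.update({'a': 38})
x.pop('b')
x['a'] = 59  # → {'g': 4, 'c': 7, 'y': 40, 'a': 59}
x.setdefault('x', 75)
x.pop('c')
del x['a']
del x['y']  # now {'g': 4, 'x': 75}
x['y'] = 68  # {'g': 4, 'x': 75, 'y': 68}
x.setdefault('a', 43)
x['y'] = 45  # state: {'g': 4, 'x': 75, 'y': 45, 'a': 43}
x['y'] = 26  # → {'g': 4, 'x': 75, 'y': 26, 'a': 43}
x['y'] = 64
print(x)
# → {'g': 4, 'x': 75, 'y': 64, 'a': 43}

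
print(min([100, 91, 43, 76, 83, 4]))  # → 4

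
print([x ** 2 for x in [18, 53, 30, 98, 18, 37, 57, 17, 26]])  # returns [324, 2809, 900, 9604, 324, 1369, 3249, 289, 676]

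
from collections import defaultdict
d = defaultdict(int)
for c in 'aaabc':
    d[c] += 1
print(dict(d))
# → {'a': 3, 'b': 1, 'c': 1}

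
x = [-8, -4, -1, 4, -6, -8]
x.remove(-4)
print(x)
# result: [-8, -1, 4, -6, -8]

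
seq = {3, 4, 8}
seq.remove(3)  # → {4, 8}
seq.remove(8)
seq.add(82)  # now {4, 82}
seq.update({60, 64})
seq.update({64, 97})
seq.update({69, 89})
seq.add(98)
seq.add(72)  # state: {4, 60, 64, 69, 72, 82, 89, 97, 98}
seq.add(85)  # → {4, 60, 64, 69, 72, 82, 85, 89, 97, 98}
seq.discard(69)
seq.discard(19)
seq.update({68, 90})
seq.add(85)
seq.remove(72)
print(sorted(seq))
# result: [4, 60, 64, 68, 82, 85, 89, 90, 97, 98]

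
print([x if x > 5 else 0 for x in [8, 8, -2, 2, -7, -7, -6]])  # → [8, 8, 0, 0, 0, 0, 0]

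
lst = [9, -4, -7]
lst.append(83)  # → [9, -4, -7, 83]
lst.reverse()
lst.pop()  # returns 9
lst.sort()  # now [-7, -4, 83]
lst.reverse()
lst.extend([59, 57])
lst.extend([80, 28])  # [83, -4, -7, 59, 57, 80, 28]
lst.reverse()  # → [28, 80, 57, 59, -7, -4, 83]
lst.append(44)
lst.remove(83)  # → [28, 80, 57, 59, -7, -4, 44]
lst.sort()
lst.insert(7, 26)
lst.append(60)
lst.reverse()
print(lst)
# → [60, 26, 80, 59, 57, 44, 28, -4, -7]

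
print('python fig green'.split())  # ['python', 'fig', 'green']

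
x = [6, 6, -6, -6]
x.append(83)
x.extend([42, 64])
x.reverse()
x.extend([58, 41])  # [64, 42, 83, -6, -6, 6, 6, 58, 41]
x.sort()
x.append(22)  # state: [-6, -6, 6, 6, 41, 42, 58, 64, 83, 22]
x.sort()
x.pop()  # 83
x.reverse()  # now [64, 58, 42, 41, 22, 6, 6, -6, -6]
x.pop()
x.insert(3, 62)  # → [64, 58, 42, 62, 41, 22, 6, 6, -6]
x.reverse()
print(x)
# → [-6, 6, 6, 22, 41, 62, 42, 58, 64]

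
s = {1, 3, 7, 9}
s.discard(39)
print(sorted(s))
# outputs [1, 3, 7, 9]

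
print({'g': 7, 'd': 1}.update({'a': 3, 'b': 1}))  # None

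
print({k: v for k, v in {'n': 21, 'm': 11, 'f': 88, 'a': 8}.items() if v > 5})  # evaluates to {'n': 21, 'm': 11, 'f': 88, 'a': 8}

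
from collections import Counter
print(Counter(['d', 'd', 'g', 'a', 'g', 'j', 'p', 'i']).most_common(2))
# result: [('d', 2), ('g', 2)]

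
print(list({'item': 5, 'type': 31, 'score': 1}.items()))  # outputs [('item', 5), ('type', 31), ('score', 1)]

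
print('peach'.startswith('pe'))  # True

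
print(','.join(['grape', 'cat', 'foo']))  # grape,cat,foo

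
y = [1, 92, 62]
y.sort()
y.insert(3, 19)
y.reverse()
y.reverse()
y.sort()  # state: [1, 19, 62, 92]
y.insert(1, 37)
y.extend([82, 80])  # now [1, 37, 19, 62, 92, 82, 80]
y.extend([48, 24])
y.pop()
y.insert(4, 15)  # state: [1, 37, 19, 62, 15, 92, 82, 80, 48]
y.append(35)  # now [1, 37, 19, 62, 15, 92, 82, 80, 48, 35]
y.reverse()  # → [35, 48, 80, 82, 92, 15, 62, 19, 37, 1]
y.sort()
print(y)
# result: [1, 15, 19, 35, 37, 48, 62, 80, 82, 92]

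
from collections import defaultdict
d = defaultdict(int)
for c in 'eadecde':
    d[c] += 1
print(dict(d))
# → {'e': 3, 'a': 1, 'd': 2, 'c': 1}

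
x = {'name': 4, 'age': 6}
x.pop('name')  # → 4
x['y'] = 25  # {'age': 6, 'y': 25}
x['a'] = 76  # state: {'age': 6, 'y': 25, 'a': 76}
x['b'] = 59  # {'age': 6, 'y': 25, 'a': 76, 'b': 59}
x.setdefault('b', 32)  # 59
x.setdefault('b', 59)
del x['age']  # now {'y': 25, 'a': 76, 'b': 59}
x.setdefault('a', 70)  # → 76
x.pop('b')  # 59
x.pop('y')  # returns 25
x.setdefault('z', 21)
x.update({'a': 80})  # {'a': 80, 'z': 21}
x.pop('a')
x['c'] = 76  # {'z': 21, 'c': 76}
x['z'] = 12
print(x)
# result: {'z': 12, 'c': 76}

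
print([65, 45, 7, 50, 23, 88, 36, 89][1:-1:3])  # [45, 23]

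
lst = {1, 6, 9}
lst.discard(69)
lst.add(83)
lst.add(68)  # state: {1, 6, 9, 68, 83}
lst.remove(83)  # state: {1, 6, 9, 68}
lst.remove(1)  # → {6, 9, 68}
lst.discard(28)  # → {6, 9, 68}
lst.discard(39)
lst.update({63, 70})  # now {6, 9, 63, 68, 70}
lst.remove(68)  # {6, 9, 63, 70}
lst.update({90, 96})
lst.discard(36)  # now {6, 9, 63, 70, 90, 96}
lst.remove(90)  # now {6, 9, 63, 70, 96}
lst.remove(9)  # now {6, 63, 70, 96}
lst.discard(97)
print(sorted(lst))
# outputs [6, 63, 70, 96]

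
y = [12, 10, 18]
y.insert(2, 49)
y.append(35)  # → [12, 10, 49, 18, 35]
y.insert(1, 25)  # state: [12, 25, 10, 49, 18, 35]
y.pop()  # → 35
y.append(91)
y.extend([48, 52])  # [12, 25, 10, 49, 18, 91, 48, 52]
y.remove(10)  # [12, 25, 49, 18, 91, 48, 52]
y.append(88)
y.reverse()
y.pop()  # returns 12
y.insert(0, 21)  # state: [21, 88, 52, 48, 91, 18, 49, 25]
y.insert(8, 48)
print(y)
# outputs [21, 88, 52, 48, 91, 18, 49, 25, 48]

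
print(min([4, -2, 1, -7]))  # -7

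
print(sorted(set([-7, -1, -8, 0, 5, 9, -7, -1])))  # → [-8, -7, -1, 0, 5, 9]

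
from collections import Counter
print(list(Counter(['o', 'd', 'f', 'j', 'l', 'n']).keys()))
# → ['o', 'd', 'f', 'j', 'l', 'n']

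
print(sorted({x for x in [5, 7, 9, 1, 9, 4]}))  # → [1, 4, 5, 7, 9]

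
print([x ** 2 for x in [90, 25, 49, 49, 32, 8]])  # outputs [8100, 625, 2401, 2401, 1024, 64]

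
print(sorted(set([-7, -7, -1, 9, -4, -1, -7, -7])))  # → [-7, -4, -1, 9]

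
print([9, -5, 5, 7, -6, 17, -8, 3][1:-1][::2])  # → [-5, 7, 17]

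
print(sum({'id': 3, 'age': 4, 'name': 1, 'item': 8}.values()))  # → 16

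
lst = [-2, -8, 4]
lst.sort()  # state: [-8, -2, 4]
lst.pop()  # 4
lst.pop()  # -2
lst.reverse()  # [-8]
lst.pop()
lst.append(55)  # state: [55]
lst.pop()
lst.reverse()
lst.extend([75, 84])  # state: [75, 84]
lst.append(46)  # [75, 84, 46]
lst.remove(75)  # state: [84, 46]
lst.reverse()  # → [46, 84]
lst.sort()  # [46, 84]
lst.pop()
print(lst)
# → [46]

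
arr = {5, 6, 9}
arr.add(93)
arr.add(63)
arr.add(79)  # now {5, 6, 9, 63, 79, 93}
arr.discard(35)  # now {5, 6, 9, 63, 79, 93}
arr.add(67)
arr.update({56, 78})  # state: {5, 6, 9, 56, 63, 67, 78, 79, 93}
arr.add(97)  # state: {5, 6, 9, 56, 63, 67, 78, 79, 93, 97}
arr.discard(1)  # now {5, 6, 9, 56, 63, 67, 78, 79, 93, 97}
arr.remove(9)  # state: {5, 6, 56, 63, 67, 78, 79, 93, 97}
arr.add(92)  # {5, 6, 56, 63, 67, 78, 79, 92, 93, 97}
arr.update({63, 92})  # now {5, 6, 56, 63, 67, 78, 79, 92, 93, 97}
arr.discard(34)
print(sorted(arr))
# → [5, 6, 56, 63, 67, 78, 79, 92, 93, 97]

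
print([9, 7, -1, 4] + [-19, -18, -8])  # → [9, 7, -1, 4, -19, -18, -8]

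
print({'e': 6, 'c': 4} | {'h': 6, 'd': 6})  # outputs {'e': 6, 'c': 4, 'h': 6, 'd': 6}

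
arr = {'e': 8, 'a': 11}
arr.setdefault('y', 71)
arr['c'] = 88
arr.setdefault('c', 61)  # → 88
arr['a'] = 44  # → {'e': 8, 'a': 44, 'y': 71, 'c': 88}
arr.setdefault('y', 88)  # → 71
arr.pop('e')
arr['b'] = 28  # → {'a': 44, 'y': 71, 'c': 88, 'b': 28}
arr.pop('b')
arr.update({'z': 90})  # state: {'a': 44, 'y': 71, 'c': 88, 'z': 90}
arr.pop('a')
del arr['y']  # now {'c': 88, 'z': 90}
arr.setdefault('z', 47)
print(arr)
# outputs {'c': 88, 'z': 90}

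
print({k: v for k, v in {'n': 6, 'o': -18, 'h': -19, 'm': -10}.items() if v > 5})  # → {'n': 6}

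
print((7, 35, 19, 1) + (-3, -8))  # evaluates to (7, 35, 19, 1, -3, -8)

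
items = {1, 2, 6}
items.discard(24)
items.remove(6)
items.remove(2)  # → {1}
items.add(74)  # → {1, 74}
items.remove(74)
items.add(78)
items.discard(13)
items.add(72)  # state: {1, 72, 78}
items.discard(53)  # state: {1, 72, 78}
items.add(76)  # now {1, 72, 76, 78}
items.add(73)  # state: {1, 72, 73, 76, 78}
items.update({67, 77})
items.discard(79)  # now {1, 67, 72, 73, 76, 77, 78}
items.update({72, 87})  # {1, 67, 72, 73, 76, 77, 78, 87}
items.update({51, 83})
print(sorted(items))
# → [1, 51, 67, 72, 73, 76, 77, 78, 83, 87]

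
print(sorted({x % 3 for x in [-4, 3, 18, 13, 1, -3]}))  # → [0, 1, 2]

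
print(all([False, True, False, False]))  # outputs False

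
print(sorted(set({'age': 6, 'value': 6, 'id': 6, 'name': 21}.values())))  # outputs [6, 21]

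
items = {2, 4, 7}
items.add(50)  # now {2, 4, 7, 50}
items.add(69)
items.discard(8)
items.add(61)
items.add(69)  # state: {2, 4, 7, 50, 61, 69}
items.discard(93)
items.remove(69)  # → {2, 4, 7, 50, 61}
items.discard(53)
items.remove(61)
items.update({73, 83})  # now {2, 4, 7, 50, 73, 83}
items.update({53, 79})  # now {2, 4, 7, 50, 53, 73, 79, 83}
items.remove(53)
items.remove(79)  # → {2, 4, 7, 50, 73, 83}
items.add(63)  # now {2, 4, 7, 50, 63, 73, 83}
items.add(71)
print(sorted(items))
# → [2, 4, 7, 50, 63, 71, 73, 83]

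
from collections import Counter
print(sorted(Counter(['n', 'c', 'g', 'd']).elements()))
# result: ['c', 'd', 'g', 'n']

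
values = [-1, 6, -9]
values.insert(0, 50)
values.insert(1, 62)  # [50, 62, -1, 6, -9]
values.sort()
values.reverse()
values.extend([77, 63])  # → [62, 50, 6, -1, -9, 77, 63]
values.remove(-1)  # [62, 50, 6, -9, 77, 63]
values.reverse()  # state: [63, 77, -9, 6, 50, 62]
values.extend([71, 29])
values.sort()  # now [-9, 6, 29, 50, 62, 63, 71, 77]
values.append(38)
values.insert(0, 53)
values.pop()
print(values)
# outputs [53, -9, 6, 29, 50, 62, 63, 71, 77]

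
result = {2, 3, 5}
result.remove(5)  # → {2, 3}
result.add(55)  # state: {2, 3, 55}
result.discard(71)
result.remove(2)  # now {3, 55}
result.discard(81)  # {3, 55}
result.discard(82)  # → {3, 55}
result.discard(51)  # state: {3, 55}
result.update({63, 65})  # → {3, 55, 63, 65}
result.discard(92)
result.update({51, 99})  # {3, 51, 55, 63, 65, 99}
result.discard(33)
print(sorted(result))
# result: [3, 51, 55, 63, 65, 99]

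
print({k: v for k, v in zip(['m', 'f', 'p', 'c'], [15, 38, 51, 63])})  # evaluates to {'m': 15, 'f': 38, 'p': 51, 'c': 63}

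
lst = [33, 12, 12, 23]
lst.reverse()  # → [23, 12, 12, 33]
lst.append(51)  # [23, 12, 12, 33, 51]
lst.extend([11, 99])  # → [23, 12, 12, 33, 51, 11, 99]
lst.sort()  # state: [11, 12, 12, 23, 33, 51, 99]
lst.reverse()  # [99, 51, 33, 23, 12, 12, 11]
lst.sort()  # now [11, 12, 12, 23, 33, 51, 99]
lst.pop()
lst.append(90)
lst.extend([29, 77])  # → [11, 12, 12, 23, 33, 51, 90, 29, 77]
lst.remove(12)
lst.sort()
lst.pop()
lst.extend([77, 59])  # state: [11, 12, 23, 29, 33, 51, 77, 77, 59]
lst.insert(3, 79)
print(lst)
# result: [11, 12, 23, 79, 29, 33, 51, 77, 77, 59]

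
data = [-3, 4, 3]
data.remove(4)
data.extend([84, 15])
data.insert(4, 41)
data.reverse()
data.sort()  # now [-3, 3, 15, 41, 84]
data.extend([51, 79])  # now [-3, 3, 15, 41, 84, 51, 79]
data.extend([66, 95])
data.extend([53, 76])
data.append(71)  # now [-3, 3, 15, 41, 84, 51, 79, 66, 95, 53, 76, 71]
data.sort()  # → [-3, 3, 15, 41, 51, 53, 66, 71, 76, 79, 84, 95]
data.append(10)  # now [-3, 3, 15, 41, 51, 53, 66, 71, 76, 79, 84, 95, 10]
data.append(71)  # [-3, 3, 15, 41, 51, 53, 66, 71, 76, 79, 84, 95, 10, 71]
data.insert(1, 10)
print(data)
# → [-3, 10, 3, 15, 41, 51, 53, 66, 71, 76, 79, 84, 95, 10, 71]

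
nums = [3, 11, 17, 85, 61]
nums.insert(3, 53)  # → [3, 11, 17, 53, 85, 61]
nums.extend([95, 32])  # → [3, 11, 17, 53, 85, 61, 95, 32]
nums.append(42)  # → [3, 11, 17, 53, 85, 61, 95, 32, 42]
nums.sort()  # [3, 11, 17, 32, 42, 53, 61, 85, 95]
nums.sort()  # [3, 11, 17, 32, 42, 53, 61, 85, 95]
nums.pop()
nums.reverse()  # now [85, 61, 53, 42, 32, 17, 11, 3]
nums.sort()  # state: [3, 11, 17, 32, 42, 53, 61, 85]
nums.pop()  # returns 85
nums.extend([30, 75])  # [3, 11, 17, 32, 42, 53, 61, 30, 75]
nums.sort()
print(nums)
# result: [3, 11, 17, 30, 32, 42, 53, 61, 75]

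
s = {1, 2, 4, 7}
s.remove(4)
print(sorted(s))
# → [1, 2, 7]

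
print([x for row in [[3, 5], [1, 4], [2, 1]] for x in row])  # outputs [3, 5, 1, 4, 2, 1]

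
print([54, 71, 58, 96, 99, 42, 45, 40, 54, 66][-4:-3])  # [45]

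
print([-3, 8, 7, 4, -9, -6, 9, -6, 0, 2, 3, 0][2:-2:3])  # [7, -6, 0]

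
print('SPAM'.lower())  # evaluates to spam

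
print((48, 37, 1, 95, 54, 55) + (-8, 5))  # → (48, 37, 1, 95, 54, 55, -8, 5)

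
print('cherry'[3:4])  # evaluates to r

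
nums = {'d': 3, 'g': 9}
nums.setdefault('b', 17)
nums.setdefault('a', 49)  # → 49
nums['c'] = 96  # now {'d': 3, 'g': 9, 'b': 17, 'a': 49, 'c': 96}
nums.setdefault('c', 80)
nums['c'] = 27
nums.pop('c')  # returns 27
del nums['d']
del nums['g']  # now {'b': 17, 'a': 49}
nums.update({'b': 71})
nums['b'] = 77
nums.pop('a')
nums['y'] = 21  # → {'b': 77, 'y': 21}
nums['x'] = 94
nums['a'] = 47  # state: {'b': 77, 'y': 21, 'x': 94, 'a': 47}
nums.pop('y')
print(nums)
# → {'b': 77, 'x': 94, 'a': 47}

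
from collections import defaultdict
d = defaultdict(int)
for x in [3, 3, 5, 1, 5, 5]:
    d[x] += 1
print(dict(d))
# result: {3: 2, 5: 3, 1: 1}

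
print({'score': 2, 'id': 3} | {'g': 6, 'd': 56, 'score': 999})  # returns {'score': 999, 'id': 3, 'g': 6, 'd': 56}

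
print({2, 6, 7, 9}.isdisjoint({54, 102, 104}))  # True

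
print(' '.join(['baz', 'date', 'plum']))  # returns baz date plum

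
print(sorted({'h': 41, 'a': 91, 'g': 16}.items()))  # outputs [('a', 91), ('g', 16), ('h', 41)]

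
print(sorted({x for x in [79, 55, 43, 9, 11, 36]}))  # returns [9, 11, 36, 43, 55, 79]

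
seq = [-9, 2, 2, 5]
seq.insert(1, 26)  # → [-9, 26, 2, 2, 5]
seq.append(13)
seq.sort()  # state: [-9, 2, 2, 5, 13, 26]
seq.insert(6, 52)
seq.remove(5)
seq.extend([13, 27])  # [-9, 2, 2, 13, 26, 52, 13, 27]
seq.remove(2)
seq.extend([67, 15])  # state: [-9, 2, 13, 26, 52, 13, 27, 67, 15]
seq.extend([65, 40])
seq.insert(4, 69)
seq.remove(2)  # [-9, 13, 26, 69, 52, 13, 27, 67, 15, 65, 40]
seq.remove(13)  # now [-9, 26, 69, 52, 13, 27, 67, 15, 65, 40]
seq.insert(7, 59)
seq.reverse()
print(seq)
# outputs [40, 65, 15, 59, 67, 27, 13, 52, 69, 26, -9]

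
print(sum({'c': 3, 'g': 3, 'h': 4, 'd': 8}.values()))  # 18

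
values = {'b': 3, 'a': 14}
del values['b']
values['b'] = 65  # {'a': 14, 'b': 65}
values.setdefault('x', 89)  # 89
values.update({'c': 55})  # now {'a': 14, 'b': 65, 'x': 89, 'c': 55}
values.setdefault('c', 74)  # 55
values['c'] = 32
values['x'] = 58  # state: {'a': 14, 'b': 65, 'x': 58, 'c': 32}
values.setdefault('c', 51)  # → 32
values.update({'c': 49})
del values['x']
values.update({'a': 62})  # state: {'a': 62, 'b': 65, 'c': 49}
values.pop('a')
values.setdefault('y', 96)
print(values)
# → {'b': 65, 'c': 49, 'y': 96}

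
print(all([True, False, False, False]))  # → False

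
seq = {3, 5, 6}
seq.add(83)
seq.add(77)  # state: {3, 5, 6, 77, 83}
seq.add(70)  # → {3, 5, 6, 70, 77, 83}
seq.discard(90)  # {3, 5, 6, 70, 77, 83}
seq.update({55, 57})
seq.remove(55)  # {3, 5, 6, 57, 70, 77, 83}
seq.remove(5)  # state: {3, 6, 57, 70, 77, 83}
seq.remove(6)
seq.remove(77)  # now {3, 57, 70, 83}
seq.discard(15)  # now {3, 57, 70, 83}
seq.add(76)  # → {3, 57, 70, 76, 83}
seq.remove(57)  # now {3, 70, 76, 83}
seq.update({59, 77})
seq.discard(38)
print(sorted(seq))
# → [3, 59, 70, 76, 77, 83]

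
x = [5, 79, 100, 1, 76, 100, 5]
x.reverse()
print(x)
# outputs [5, 100, 76, 1, 100, 79, 5]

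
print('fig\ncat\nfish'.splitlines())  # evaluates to ['fig', 'cat', 'fish']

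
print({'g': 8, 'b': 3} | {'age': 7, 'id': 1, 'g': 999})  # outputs {'g': 999, 'b': 3, 'age': 7, 'id': 1}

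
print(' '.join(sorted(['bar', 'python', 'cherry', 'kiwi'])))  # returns bar cherry kiwi python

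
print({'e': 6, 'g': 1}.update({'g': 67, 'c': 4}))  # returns None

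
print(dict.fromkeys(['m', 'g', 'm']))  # {'m': None, 'g': None}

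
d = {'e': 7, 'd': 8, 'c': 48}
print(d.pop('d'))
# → 8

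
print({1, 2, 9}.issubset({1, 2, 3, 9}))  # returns True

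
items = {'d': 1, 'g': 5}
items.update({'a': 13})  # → {'d': 1, 'g': 5, 'a': 13}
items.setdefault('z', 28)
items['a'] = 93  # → {'d': 1, 'g': 5, 'a': 93, 'z': 28}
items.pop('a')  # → 93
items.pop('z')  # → 28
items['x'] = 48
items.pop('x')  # 48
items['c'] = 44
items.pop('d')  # 1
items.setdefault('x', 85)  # 85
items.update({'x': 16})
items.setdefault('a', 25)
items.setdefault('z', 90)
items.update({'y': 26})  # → {'g': 5, 'c': 44, 'x': 16, 'a': 25, 'z': 90, 'y': 26}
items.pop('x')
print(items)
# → {'g': 5, 'c': 44, 'a': 25, 'z': 90, 'y': 26}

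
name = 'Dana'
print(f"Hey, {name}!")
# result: Hey, Dana!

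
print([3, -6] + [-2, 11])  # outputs [3, -6, -2, 11]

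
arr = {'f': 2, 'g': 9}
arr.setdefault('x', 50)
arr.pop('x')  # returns 50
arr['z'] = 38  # {'f': 2, 'g': 9, 'z': 38}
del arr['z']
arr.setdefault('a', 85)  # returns 85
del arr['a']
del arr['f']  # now {'g': 9}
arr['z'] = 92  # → {'g': 9, 'z': 92}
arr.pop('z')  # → 92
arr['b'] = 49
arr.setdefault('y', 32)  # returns 32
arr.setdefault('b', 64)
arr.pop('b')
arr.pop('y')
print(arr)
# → {'g': 9}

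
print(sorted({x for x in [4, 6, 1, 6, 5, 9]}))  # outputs [1, 4, 5, 6, 9]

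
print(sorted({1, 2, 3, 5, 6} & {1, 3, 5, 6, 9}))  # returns [1, 3, 5, 6]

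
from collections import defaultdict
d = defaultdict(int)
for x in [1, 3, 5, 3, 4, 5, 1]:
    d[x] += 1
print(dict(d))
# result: {1: 2, 3: 2, 5: 2, 4: 1}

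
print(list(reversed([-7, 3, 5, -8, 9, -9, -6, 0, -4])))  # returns [-4, 0, -6, -9, 9, -8, 5, 3, -7]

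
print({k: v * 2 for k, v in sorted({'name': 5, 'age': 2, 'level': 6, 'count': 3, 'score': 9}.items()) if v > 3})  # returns {'level': 12, 'name': 10, 'score': 18}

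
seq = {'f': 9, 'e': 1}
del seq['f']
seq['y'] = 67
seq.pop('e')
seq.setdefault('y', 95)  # 67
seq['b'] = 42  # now {'y': 67, 'b': 42}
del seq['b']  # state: {'y': 67}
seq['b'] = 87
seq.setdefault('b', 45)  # 87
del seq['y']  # {'b': 87}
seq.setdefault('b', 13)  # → 87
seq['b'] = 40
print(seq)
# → {'b': 40}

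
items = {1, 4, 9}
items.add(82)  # {1, 4, 9, 82}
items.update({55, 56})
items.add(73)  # {1, 4, 9, 55, 56, 73, 82}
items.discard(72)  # {1, 4, 9, 55, 56, 73, 82}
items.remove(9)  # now {1, 4, 55, 56, 73, 82}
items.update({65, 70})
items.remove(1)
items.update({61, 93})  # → {4, 55, 56, 61, 65, 70, 73, 82, 93}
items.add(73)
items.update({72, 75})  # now {4, 55, 56, 61, 65, 70, 72, 73, 75, 82, 93}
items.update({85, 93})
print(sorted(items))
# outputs [4, 55, 56, 61, 65, 70, 72, 73, 75, 82, 85, 93]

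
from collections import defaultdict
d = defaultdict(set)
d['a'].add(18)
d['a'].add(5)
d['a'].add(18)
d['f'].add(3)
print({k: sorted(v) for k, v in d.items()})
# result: {'a': [5, 18], 'f': [3]}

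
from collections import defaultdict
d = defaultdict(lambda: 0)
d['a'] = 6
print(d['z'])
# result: 0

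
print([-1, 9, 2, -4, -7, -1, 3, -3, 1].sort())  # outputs None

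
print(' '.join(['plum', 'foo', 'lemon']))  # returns plum foo lemon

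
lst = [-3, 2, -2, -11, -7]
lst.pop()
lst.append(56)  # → [-3, 2, -2, -11, 56]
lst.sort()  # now [-11, -3, -2, 2, 56]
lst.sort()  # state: [-11, -3, -2, 2, 56]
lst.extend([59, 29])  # [-11, -3, -2, 2, 56, 59, 29]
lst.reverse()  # [29, 59, 56, 2, -2, -3, -11]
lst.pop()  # -11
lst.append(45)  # [29, 59, 56, 2, -2, -3, 45]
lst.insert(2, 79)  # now [29, 59, 79, 56, 2, -2, -3, 45]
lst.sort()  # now [-3, -2, 2, 29, 45, 56, 59, 79]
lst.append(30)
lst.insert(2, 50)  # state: [-3, -2, 50, 2, 29, 45, 56, 59, 79, 30]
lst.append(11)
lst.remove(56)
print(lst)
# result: [-3, -2, 50, 2, 29, 45, 59, 79, 30, 11]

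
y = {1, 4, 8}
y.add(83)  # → {1, 4, 8, 83}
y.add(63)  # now {1, 4, 8, 63, 83}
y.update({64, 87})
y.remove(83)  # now {1, 4, 8, 63, 64, 87}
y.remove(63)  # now {1, 4, 8, 64, 87}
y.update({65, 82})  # {1, 4, 8, 64, 65, 82, 87}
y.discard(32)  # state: {1, 4, 8, 64, 65, 82, 87}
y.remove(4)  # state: {1, 8, 64, 65, 82, 87}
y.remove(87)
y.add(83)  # {1, 8, 64, 65, 82, 83}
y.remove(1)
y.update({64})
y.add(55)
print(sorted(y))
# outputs [8, 55, 64, 65, 82, 83]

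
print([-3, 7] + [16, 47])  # [-3, 7, 16, 47]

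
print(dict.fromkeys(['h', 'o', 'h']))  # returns {'h': None, 'o': None}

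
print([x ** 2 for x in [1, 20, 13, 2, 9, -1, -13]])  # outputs [1, 400, 169, 4, 81, 1, 169]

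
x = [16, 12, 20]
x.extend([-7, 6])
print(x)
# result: [16, 12, 20, -7, 6]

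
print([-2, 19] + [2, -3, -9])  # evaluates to [-2, 19, 2, -3, -9]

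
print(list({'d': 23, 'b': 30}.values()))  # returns [23, 30]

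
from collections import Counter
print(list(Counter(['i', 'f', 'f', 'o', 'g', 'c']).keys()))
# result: ['i', 'f', 'o', 'g', 'c']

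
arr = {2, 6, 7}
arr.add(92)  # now {2, 6, 7, 92}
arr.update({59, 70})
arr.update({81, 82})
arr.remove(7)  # {2, 6, 59, 70, 81, 82, 92}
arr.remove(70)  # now {2, 6, 59, 81, 82, 92}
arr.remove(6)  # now {2, 59, 81, 82, 92}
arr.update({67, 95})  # {2, 59, 67, 81, 82, 92, 95}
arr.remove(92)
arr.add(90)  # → {2, 59, 67, 81, 82, 90, 95}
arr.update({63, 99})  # {2, 59, 63, 67, 81, 82, 90, 95, 99}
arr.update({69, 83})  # {2, 59, 63, 67, 69, 81, 82, 83, 90, 95, 99}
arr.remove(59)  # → {2, 63, 67, 69, 81, 82, 83, 90, 95, 99}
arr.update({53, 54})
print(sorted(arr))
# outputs [2, 53, 54, 63, 67, 69, 81, 82, 83, 90, 95, 99]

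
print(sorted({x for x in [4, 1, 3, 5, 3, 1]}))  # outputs [1, 3, 4, 5]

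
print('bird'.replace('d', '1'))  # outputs bir1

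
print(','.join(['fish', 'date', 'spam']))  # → fish,date,spam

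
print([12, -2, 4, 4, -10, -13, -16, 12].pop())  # 12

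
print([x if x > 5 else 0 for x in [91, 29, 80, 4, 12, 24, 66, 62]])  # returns [91, 29, 80, 0, 12, 24, 66, 62]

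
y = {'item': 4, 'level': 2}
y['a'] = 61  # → {'item': 4, 'level': 2, 'a': 61}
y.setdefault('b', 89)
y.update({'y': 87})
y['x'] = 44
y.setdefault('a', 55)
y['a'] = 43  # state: {'item': 4, 'level': 2, 'a': 43, 'b': 89, 'y': 87, 'x': 44}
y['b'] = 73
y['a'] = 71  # {'item': 4, 'level': 2, 'a': 71, 'b': 73, 'y': 87, 'x': 44}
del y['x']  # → {'item': 4, 'level': 2, 'a': 71, 'b': 73, 'y': 87}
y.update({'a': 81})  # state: {'item': 4, 'level': 2, 'a': 81, 'b': 73, 'y': 87}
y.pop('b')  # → 73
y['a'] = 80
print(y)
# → {'item': 4, 'level': 2, 'a': 80, 'y': 87}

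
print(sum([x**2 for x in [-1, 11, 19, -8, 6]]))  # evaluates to 583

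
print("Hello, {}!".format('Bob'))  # Hello, Bob!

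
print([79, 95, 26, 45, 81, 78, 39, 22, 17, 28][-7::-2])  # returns [45, 95]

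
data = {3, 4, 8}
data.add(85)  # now {3, 4, 8, 85}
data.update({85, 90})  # {3, 4, 8, 85, 90}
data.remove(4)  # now {3, 8, 85, 90}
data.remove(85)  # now {3, 8, 90}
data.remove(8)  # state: {3, 90}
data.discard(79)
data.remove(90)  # {3}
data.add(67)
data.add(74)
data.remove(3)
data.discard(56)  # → {67, 74}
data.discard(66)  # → {67, 74}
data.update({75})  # {67, 74, 75}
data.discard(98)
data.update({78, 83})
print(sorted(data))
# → [67, 74, 75, 78, 83]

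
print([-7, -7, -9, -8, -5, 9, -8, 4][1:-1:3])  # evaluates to [-7, -5]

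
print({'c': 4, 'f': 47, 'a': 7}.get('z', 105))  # 105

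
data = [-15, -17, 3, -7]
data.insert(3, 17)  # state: [-15, -17, 3, 17, -7]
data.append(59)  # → [-15, -17, 3, 17, -7, 59]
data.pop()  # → 59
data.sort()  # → [-17, -15, -7, 3, 17]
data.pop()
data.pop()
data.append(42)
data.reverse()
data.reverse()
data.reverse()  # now [42, -7, -15, -17]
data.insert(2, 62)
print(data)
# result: [42, -7, 62, -15, -17]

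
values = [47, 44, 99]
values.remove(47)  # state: [44, 99]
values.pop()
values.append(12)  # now [44, 12]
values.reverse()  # [12, 44]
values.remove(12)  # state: [44]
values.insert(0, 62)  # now [62, 44]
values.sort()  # [44, 62]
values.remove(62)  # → [44]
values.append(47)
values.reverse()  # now [47, 44]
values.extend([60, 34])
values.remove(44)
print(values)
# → [47, 60, 34]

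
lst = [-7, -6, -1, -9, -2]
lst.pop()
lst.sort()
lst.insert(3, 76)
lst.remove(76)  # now [-9, -7, -6, -1]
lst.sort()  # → [-9, -7, -6, -1]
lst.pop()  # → -1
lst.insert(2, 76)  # [-9, -7, 76, -6]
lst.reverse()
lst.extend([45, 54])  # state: [-6, 76, -7, -9, 45, 54]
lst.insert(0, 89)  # [89, -6, 76, -7, -9, 45, 54]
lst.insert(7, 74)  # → [89, -6, 76, -7, -9, 45, 54, 74]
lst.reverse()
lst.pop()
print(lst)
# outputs [74, 54, 45, -9, -7, 76, -6]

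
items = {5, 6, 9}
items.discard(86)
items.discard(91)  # {5, 6, 9}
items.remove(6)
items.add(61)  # {5, 9, 61}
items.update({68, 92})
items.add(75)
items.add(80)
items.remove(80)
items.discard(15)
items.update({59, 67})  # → {5, 9, 59, 61, 67, 68, 75, 92}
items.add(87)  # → {5, 9, 59, 61, 67, 68, 75, 87, 92}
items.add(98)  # {5, 9, 59, 61, 67, 68, 75, 87, 92, 98}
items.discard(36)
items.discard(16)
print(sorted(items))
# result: [5, 9, 59, 61, 67, 68, 75, 87, 92, 98]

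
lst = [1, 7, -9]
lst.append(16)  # [1, 7, -9, 16]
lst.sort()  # [-9, 1, 7, 16]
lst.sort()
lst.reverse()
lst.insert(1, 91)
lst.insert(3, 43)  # [16, 91, 7, 43, 1, -9]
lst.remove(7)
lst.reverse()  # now [-9, 1, 43, 91, 16]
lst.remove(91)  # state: [-9, 1, 43, 16]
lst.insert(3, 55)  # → [-9, 1, 43, 55, 16]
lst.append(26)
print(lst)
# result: [-9, 1, 43, 55, 16, 26]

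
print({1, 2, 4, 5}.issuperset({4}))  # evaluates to True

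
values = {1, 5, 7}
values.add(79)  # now {1, 5, 7, 79}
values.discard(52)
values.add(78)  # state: {1, 5, 7, 78, 79}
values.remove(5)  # {1, 7, 78, 79}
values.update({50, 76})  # {1, 7, 50, 76, 78, 79}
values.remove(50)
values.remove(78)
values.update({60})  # {1, 7, 60, 76, 79}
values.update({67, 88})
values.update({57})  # {1, 7, 57, 60, 67, 76, 79, 88}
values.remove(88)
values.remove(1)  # {7, 57, 60, 67, 76, 79}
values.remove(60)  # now {7, 57, 67, 76, 79}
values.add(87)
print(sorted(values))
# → [7, 57, 67, 76, 79, 87]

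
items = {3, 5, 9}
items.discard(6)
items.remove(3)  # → {5, 9}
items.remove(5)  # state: {9}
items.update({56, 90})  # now {9, 56, 90}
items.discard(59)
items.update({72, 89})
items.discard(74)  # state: {9, 56, 72, 89, 90}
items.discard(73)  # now {9, 56, 72, 89, 90}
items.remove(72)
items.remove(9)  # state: {56, 89, 90}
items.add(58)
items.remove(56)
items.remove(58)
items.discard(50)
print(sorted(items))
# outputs [89, 90]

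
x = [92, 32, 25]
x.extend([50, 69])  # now [92, 32, 25, 50, 69]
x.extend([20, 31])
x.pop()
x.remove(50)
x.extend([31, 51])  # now [92, 32, 25, 69, 20, 31, 51]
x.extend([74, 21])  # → [92, 32, 25, 69, 20, 31, 51, 74, 21]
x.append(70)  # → [92, 32, 25, 69, 20, 31, 51, 74, 21, 70]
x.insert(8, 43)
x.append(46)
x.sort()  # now [20, 21, 25, 31, 32, 43, 46, 51, 69, 70, 74, 92]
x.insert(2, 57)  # [20, 21, 57, 25, 31, 32, 43, 46, 51, 69, 70, 74, 92]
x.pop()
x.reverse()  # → [74, 70, 69, 51, 46, 43, 32, 31, 25, 57, 21, 20]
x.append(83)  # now [74, 70, 69, 51, 46, 43, 32, 31, 25, 57, 21, 20, 83]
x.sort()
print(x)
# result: [20, 21, 25, 31, 32, 43, 46, 51, 57, 69, 70, 74, 83]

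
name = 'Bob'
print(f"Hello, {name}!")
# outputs Hello, Bob!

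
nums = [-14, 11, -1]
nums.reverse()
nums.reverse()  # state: [-14, 11, -1]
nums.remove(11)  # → [-14, -1]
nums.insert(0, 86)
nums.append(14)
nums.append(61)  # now [86, -14, -1, 14, 61]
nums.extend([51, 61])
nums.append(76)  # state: [86, -14, -1, 14, 61, 51, 61, 76]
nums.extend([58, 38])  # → [86, -14, -1, 14, 61, 51, 61, 76, 58, 38]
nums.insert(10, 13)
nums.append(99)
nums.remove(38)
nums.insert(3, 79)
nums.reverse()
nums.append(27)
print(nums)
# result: [99, 13, 58, 76, 61, 51, 61, 14, 79, -1, -14, 86, 27]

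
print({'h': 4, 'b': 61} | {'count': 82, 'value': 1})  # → {'h': 4, 'b': 61, 'count': 82, 'value': 1}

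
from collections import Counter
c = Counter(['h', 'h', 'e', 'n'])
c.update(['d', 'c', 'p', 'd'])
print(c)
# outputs Counter({'h': 2, 'd': 2, 'e': 1, 'n': 1, 'c': 1, 'p': 1})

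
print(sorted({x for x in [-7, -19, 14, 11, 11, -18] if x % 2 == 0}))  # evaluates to [-18, 14]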